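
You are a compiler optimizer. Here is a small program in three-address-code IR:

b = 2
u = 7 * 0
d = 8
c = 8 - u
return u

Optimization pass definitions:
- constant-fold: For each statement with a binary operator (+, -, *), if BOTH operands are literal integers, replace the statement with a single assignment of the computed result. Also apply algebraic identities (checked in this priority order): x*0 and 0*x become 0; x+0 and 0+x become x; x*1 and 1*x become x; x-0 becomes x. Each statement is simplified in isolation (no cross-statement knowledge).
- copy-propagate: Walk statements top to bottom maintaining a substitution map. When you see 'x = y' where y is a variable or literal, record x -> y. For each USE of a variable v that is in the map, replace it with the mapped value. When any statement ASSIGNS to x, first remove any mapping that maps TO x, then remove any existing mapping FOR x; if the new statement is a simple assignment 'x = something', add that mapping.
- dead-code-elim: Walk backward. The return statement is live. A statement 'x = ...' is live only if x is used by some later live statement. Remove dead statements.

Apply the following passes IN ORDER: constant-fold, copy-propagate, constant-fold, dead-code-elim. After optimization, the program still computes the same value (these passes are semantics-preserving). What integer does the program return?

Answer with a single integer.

Initial IR:
  b = 2
  u = 7 * 0
  d = 8
  c = 8 - u
  return u
After constant-fold (5 stmts):
  b = 2
  u = 0
  d = 8
  c = 8 - u
  return u
After copy-propagate (5 stmts):
  b = 2
  u = 0
  d = 8
  c = 8 - 0
  return 0
After constant-fold (5 stmts):
  b = 2
  u = 0
  d = 8
  c = 8
  return 0
After dead-code-elim (1 stmts):
  return 0
Evaluate:
  b = 2  =>  b = 2
  u = 7 * 0  =>  u = 0
  d = 8  =>  d = 8
  c = 8 - u  =>  c = 8
  return u = 0

Answer: 0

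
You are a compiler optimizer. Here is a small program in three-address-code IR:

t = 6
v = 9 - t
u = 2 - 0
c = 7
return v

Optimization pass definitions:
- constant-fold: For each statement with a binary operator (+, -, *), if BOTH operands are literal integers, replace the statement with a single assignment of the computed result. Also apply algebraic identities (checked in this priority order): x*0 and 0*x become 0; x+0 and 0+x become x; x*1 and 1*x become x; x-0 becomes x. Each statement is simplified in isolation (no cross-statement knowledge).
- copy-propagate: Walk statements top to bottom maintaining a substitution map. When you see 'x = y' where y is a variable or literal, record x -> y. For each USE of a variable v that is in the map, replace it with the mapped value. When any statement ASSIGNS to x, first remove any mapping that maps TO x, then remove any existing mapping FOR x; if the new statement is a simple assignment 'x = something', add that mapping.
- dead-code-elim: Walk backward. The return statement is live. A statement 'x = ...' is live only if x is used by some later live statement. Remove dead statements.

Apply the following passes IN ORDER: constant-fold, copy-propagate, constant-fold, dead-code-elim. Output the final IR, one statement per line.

Answer: v = 3
return v

Derivation:
Initial IR:
  t = 6
  v = 9 - t
  u = 2 - 0
  c = 7
  return v
After constant-fold (5 stmts):
  t = 6
  v = 9 - t
  u = 2
  c = 7
  return v
After copy-propagate (5 stmts):
  t = 6
  v = 9 - 6
  u = 2
  c = 7
  return v
After constant-fold (5 stmts):
  t = 6
  v = 3
  u = 2
  c = 7
  return v
After dead-code-elim (2 stmts):
  v = 3
  return v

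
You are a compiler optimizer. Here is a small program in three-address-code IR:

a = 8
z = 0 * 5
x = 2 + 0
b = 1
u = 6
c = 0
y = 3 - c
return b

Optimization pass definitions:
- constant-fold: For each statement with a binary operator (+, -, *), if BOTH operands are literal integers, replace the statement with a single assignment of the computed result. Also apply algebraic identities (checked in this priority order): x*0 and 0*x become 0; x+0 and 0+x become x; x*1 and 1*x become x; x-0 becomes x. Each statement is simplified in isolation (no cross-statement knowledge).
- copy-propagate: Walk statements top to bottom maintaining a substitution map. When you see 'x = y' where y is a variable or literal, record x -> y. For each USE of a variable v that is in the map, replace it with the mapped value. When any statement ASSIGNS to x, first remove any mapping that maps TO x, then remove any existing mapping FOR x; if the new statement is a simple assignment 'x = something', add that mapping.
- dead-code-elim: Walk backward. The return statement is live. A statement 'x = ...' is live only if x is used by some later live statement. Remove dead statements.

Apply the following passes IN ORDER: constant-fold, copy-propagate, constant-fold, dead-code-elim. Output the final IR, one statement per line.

Answer: return 1

Derivation:
Initial IR:
  a = 8
  z = 0 * 5
  x = 2 + 0
  b = 1
  u = 6
  c = 0
  y = 3 - c
  return b
After constant-fold (8 stmts):
  a = 8
  z = 0
  x = 2
  b = 1
  u = 6
  c = 0
  y = 3 - c
  return b
After copy-propagate (8 stmts):
  a = 8
  z = 0
  x = 2
  b = 1
  u = 6
  c = 0
  y = 3 - 0
  return 1
After constant-fold (8 stmts):
  a = 8
  z = 0
  x = 2
  b = 1
  u = 6
  c = 0
  y = 3
  return 1
After dead-code-elim (1 stmts):
  return 1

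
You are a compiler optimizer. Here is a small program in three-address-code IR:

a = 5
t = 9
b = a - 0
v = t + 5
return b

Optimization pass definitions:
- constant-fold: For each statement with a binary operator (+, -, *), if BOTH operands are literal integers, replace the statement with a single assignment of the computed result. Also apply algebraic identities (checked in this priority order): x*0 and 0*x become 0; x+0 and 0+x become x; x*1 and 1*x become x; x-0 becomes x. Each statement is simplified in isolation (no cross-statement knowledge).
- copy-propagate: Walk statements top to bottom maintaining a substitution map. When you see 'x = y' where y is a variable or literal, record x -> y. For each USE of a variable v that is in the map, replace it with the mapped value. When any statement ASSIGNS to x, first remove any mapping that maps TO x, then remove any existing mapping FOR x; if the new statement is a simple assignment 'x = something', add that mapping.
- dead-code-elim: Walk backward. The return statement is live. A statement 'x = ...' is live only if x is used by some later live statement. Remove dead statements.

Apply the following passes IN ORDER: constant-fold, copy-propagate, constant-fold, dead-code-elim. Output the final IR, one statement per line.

Answer: return 5

Derivation:
Initial IR:
  a = 5
  t = 9
  b = a - 0
  v = t + 5
  return b
After constant-fold (5 stmts):
  a = 5
  t = 9
  b = a
  v = t + 5
  return b
After copy-propagate (5 stmts):
  a = 5
  t = 9
  b = 5
  v = 9 + 5
  return 5
After constant-fold (5 stmts):
  a = 5
  t = 9
  b = 5
  v = 14
  return 5
After dead-code-elim (1 stmts):
  return 5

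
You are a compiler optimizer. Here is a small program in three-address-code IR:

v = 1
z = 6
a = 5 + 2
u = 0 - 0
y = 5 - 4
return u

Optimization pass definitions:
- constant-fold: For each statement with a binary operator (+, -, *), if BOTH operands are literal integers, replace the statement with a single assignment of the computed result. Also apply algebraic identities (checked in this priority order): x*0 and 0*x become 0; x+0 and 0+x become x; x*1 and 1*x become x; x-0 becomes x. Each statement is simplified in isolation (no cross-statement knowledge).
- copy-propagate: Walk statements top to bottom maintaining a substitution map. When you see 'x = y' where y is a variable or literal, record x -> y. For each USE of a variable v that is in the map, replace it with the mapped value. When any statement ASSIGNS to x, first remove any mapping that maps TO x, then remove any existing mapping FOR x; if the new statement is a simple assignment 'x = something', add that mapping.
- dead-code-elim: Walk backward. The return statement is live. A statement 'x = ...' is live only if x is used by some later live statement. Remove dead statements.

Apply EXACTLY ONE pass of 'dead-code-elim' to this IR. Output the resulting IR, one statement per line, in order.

Answer: u = 0 - 0
return u

Derivation:
Applying dead-code-elim statement-by-statement:
  [6] return u  -> KEEP (return); live=['u']
  [5] y = 5 - 4  -> DEAD (y not live)
  [4] u = 0 - 0  -> KEEP; live=[]
  [3] a = 5 + 2  -> DEAD (a not live)
  [2] z = 6  -> DEAD (z not live)
  [1] v = 1  -> DEAD (v not live)
Result (2 stmts):
  u = 0 - 0
  return u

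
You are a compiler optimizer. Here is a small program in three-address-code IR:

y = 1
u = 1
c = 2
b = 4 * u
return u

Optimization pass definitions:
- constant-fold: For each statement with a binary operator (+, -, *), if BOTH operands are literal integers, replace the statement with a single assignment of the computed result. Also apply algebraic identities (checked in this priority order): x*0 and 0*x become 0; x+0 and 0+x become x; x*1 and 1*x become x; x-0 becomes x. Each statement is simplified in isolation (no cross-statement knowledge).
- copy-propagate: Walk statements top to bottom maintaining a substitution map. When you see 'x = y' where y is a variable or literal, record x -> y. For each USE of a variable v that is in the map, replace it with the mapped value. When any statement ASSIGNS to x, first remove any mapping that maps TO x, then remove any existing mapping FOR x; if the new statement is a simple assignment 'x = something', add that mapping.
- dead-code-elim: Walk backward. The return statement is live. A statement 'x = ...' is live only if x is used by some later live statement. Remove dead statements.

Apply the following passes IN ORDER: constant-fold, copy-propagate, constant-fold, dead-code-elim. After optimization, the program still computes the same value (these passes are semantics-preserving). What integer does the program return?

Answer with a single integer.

Answer: 1

Derivation:
Initial IR:
  y = 1
  u = 1
  c = 2
  b = 4 * u
  return u
After constant-fold (5 stmts):
  y = 1
  u = 1
  c = 2
  b = 4 * u
  return u
After copy-propagate (5 stmts):
  y = 1
  u = 1
  c = 2
  b = 4 * 1
  return 1
After constant-fold (5 stmts):
  y = 1
  u = 1
  c = 2
  b = 4
  return 1
After dead-code-elim (1 stmts):
  return 1
Evaluate:
  y = 1  =>  y = 1
  u = 1  =>  u = 1
  c = 2  =>  c = 2
  b = 4 * u  =>  b = 4
  return u = 1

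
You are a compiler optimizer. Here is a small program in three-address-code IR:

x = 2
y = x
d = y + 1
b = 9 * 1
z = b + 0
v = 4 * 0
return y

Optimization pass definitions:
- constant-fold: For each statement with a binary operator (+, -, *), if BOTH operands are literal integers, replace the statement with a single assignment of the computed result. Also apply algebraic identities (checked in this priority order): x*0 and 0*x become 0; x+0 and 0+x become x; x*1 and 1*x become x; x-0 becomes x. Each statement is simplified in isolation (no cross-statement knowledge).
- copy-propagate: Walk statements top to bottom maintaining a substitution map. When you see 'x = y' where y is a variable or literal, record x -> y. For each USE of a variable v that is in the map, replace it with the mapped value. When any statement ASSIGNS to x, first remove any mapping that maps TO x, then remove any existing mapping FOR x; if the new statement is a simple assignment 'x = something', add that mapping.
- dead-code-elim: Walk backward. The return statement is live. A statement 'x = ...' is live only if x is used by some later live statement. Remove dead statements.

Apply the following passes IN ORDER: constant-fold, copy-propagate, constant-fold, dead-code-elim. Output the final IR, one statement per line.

Initial IR:
  x = 2
  y = x
  d = y + 1
  b = 9 * 1
  z = b + 0
  v = 4 * 0
  return y
After constant-fold (7 stmts):
  x = 2
  y = x
  d = y + 1
  b = 9
  z = b
  v = 0
  return y
After copy-propagate (7 stmts):
  x = 2
  y = 2
  d = 2 + 1
  b = 9
  z = 9
  v = 0
  return 2
After constant-fold (7 stmts):
  x = 2
  y = 2
  d = 3
  b = 9
  z = 9
  v = 0
  return 2
After dead-code-elim (1 stmts):
  return 2

Answer: return 2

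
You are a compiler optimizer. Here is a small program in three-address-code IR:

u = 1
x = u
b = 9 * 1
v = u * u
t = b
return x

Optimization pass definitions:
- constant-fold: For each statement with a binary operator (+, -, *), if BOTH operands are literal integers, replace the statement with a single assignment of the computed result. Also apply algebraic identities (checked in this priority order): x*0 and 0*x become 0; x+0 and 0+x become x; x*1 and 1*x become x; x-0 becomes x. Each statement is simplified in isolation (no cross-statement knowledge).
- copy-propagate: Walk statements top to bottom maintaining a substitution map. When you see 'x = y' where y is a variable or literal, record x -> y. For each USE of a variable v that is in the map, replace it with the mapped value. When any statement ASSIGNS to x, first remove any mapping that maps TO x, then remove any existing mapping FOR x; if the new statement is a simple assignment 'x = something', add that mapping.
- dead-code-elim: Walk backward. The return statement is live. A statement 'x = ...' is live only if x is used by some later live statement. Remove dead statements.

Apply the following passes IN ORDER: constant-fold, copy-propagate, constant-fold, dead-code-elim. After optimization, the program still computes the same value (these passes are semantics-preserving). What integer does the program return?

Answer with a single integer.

Initial IR:
  u = 1
  x = u
  b = 9 * 1
  v = u * u
  t = b
  return x
After constant-fold (6 stmts):
  u = 1
  x = u
  b = 9
  v = u * u
  t = b
  return x
After copy-propagate (6 stmts):
  u = 1
  x = 1
  b = 9
  v = 1 * 1
  t = 9
  return 1
After constant-fold (6 stmts):
  u = 1
  x = 1
  b = 9
  v = 1
  t = 9
  return 1
After dead-code-elim (1 stmts):
  return 1
Evaluate:
  u = 1  =>  u = 1
  x = u  =>  x = 1
  b = 9 * 1  =>  b = 9
  v = u * u  =>  v = 1
  t = b  =>  t = 9
  return x = 1

Answer: 1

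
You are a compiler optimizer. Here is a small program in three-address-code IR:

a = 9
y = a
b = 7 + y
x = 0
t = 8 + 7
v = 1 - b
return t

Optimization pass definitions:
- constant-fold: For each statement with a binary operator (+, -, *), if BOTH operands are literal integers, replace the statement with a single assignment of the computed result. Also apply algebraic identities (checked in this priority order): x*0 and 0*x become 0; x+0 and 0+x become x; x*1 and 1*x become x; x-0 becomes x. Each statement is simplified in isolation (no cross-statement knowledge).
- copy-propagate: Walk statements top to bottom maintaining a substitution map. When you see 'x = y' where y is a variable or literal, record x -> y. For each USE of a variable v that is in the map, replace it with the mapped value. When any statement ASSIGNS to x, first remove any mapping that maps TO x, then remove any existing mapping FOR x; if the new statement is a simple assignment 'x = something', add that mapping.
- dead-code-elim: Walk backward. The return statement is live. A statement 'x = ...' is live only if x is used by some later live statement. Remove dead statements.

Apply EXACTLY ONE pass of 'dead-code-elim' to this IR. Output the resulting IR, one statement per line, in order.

Answer: t = 8 + 7
return t

Derivation:
Applying dead-code-elim statement-by-statement:
  [7] return t  -> KEEP (return); live=['t']
  [6] v = 1 - b  -> DEAD (v not live)
  [5] t = 8 + 7  -> KEEP; live=[]
  [4] x = 0  -> DEAD (x not live)
  [3] b = 7 + y  -> DEAD (b not live)
  [2] y = a  -> DEAD (y not live)
  [1] a = 9  -> DEAD (a not live)
Result (2 stmts):
  t = 8 + 7
  return t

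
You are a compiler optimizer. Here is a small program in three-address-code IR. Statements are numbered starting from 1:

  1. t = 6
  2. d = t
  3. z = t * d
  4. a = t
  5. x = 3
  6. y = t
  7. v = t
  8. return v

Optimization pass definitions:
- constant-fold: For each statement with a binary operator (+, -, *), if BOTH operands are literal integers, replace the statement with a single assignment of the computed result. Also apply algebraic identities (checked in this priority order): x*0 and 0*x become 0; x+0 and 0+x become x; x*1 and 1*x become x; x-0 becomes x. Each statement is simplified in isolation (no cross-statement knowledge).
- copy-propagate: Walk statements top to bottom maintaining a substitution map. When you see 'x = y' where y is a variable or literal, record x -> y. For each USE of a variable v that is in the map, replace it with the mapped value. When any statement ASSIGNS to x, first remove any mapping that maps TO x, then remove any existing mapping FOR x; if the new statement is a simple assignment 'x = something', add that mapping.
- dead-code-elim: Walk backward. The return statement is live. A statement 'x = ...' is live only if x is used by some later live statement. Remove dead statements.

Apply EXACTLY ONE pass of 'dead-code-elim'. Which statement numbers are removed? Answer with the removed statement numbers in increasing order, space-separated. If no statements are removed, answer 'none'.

Answer: 2 3 4 5 6

Derivation:
Backward liveness scan:
Stmt 1 't = 6': KEEP (t is live); live-in = []
Stmt 2 'd = t': DEAD (d not in live set ['t'])
Stmt 3 'z = t * d': DEAD (z not in live set ['t'])
Stmt 4 'a = t': DEAD (a not in live set ['t'])
Stmt 5 'x = 3': DEAD (x not in live set ['t'])
Stmt 6 'y = t': DEAD (y not in live set ['t'])
Stmt 7 'v = t': KEEP (v is live); live-in = ['t']
Stmt 8 'return v': KEEP (return); live-in = ['v']
Removed statement numbers: [2, 3, 4, 5, 6]
Surviving IR:
  t = 6
  v = t
  return v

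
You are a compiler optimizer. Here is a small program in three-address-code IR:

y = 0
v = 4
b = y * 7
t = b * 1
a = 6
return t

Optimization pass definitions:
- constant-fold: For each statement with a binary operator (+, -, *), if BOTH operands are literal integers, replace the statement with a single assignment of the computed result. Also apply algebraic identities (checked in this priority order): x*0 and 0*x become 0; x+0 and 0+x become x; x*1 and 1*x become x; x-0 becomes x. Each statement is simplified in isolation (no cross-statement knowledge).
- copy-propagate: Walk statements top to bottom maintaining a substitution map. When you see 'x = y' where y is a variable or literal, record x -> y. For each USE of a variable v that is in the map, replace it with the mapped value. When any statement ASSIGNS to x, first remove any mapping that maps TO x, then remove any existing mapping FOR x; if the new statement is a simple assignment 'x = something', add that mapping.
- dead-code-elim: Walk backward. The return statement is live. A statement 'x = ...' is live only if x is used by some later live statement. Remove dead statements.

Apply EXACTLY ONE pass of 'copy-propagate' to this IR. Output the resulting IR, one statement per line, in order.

Applying copy-propagate statement-by-statement:
  [1] y = 0  (unchanged)
  [2] v = 4  (unchanged)
  [3] b = y * 7  -> b = 0 * 7
  [4] t = b * 1  (unchanged)
  [5] a = 6  (unchanged)
  [6] return t  (unchanged)
Result (6 stmts):
  y = 0
  v = 4
  b = 0 * 7
  t = b * 1
  a = 6
  return t

Answer: y = 0
v = 4
b = 0 * 7
t = b * 1
a = 6
return t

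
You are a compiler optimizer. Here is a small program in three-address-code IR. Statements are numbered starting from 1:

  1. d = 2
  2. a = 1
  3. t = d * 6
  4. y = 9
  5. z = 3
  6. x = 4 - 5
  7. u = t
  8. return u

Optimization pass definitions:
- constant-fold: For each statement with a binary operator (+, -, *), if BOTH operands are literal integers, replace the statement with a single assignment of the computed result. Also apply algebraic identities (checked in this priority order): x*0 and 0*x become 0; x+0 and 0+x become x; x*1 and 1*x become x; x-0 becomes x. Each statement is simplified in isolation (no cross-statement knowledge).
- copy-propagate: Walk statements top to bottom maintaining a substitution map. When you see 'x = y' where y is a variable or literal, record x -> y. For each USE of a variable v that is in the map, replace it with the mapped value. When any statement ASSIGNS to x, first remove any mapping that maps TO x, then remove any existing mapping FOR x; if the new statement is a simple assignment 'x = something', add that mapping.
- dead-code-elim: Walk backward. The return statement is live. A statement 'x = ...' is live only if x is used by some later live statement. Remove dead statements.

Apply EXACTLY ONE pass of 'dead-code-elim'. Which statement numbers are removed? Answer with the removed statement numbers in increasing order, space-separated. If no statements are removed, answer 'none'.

Answer: 2 4 5 6

Derivation:
Backward liveness scan:
Stmt 1 'd = 2': KEEP (d is live); live-in = []
Stmt 2 'a = 1': DEAD (a not in live set ['d'])
Stmt 3 't = d * 6': KEEP (t is live); live-in = ['d']
Stmt 4 'y = 9': DEAD (y not in live set ['t'])
Stmt 5 'z = 3': DEAD (z not in live set ['t'])
Stmt 6 'x = 4 - 5': DEAD (x not in live set ['t'])
Stmt 7 'u = t': KEEP (u is live); live-in = ['t']
Stmt 8 'return u': KEEP (return); live-in = ['u']
Removed statement numbers: [2, 4, 5, 6]
Surviving IR:
  d = 2
  t = d * 6
  u = t
  return u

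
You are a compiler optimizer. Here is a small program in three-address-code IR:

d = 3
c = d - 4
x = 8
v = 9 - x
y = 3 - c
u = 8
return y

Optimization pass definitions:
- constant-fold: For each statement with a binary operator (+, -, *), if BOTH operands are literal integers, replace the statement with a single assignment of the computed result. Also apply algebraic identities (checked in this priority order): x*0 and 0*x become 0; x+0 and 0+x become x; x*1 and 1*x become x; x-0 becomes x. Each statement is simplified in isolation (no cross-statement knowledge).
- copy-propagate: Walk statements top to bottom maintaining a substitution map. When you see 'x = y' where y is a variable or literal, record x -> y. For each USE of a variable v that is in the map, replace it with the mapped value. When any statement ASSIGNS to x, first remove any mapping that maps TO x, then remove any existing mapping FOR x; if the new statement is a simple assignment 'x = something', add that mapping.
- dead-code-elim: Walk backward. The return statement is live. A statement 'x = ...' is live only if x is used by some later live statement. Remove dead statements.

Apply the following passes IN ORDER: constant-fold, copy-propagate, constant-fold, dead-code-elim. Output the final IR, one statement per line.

Initial IR:
  d = 3
  c = d - 4
  x = 8
  v = 9 - x
  y = 3 - c
  u = 8
  return y
After constant-fold (7 stmts):
  d = 3
  c = d - 4
  x = 8
  v = 9 - x
  y = 3 - c
  u = 8
  return y
After copy-propagate (7 stmts):
  d = 3
  c = 3 - 4
  x = 8
  v = 9 - 8
  y = 3 - c
  u = 8
  return y
After constant-fold (7 stmts):
  d = 3
  c = -1
  x = 8
  v = 1
  y = 3 - c
  u = 8
  return y
After dead-code-elim (3 stmts):
  c = -1
  y = 3 - c
  return y

Answer: c = -1
y = 3 - c
return y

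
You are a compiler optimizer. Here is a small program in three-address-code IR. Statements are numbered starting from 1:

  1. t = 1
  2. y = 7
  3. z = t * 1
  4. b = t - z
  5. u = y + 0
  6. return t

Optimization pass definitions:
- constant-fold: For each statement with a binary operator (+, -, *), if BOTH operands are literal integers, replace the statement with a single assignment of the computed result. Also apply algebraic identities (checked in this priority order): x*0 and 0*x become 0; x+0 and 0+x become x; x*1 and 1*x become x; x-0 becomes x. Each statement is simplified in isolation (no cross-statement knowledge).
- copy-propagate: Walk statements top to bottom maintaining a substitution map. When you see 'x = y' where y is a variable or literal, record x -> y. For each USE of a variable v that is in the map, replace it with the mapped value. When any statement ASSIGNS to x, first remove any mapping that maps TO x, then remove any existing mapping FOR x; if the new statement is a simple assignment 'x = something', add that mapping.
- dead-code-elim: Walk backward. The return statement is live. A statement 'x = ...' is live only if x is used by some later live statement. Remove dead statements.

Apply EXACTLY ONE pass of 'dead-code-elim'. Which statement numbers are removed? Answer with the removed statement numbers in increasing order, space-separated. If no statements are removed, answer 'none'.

Answer: 2 3 4 5

Derivation:
Backward liveness scan:
Stmt 1 't = 1': KEEP (t is live); live-in = []
Stmt 2 'y = 7': DEAD (y not in live set ['t'])
Stmt 3 'z = t * 1': DEAD (z not in live set ['t'])
Stmt 4 'b = t - z': DEAD (b not in live set ['t'])
Stmt 5 'u = y + 0': DEAD (u not in live set ['t'])
Stmt 6 'return t': KEEP (return); live-in = ['t']
Removed statement numbers: [2, 3, 4, 5]
Surviving IR:
  t = 1
  return t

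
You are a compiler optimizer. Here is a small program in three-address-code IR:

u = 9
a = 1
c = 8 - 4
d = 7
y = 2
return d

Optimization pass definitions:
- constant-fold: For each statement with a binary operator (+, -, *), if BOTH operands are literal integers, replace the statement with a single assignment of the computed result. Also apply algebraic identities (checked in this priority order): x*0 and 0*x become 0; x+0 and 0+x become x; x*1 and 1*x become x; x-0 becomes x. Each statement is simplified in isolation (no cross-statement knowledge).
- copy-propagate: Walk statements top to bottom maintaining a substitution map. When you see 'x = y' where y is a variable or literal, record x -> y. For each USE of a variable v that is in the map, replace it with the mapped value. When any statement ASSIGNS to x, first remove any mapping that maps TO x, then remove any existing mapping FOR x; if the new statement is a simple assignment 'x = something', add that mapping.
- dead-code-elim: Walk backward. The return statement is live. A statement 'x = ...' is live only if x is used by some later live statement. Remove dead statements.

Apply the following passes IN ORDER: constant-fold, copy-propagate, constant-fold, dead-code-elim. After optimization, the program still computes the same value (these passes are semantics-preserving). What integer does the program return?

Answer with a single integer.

Answer: 7

Derivation:
Initial IR:
  u = 9
  a = 1
  c = 8 - 4
  d = 7
  y = 2
  return d
After constant-fold (6 stmts):
  u = 9
  a = 1
  c = 4
  d = 7
  y = 2
  return d
After copy-propagate (6 stmts):
  u = 9
  a = 1
  c = 4
  d = 7
  y = 2
  return 7
After constant-fold (6 stmts):
  u = 9
  a = 1
  c = 4
  d = 7
  y = 2
  return 7
After dead-code-elim (1 stmts):
  return 7
Evaluate:
  u = 9  =>  u = 9
  a = 1  =>  a = 1
  c = 8 - 4  =>  c = 4
  d = 7  =>  d = 7
  y = 2  =>  y = 2
  return d = 7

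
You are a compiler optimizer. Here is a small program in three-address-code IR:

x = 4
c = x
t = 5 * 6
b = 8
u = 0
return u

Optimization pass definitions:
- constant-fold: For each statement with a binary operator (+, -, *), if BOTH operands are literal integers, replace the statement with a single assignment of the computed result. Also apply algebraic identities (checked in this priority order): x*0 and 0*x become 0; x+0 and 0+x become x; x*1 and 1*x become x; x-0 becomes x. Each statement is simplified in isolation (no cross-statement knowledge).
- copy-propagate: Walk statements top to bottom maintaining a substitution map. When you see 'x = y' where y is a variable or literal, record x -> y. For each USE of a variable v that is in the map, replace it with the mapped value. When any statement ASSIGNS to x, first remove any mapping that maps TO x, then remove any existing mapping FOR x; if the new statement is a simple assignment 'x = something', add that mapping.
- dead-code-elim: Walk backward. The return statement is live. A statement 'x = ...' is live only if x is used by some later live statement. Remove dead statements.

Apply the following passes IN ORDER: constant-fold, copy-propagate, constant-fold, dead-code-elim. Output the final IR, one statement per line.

Initial IR:
  x = 4
  c = x
  t = 5 * 6
  b = 8
  u = 0
  return u
After constant-fold (6 stmts):
  x = 4
  c = x
  t = 30
  b = 8
  u = 0
  return u
After copy-propagate (6 stmts):
  x = 4
  c = 4
  t = 30
  b = 8
  u = 0
  return 0
After constant-fold (6 stmts):
  x = 4
  c = 4
  t = 30
  b = 8
  u = 0
  return 0
After dead-code-elim (1 stmts):
  return 0

Answer: return 0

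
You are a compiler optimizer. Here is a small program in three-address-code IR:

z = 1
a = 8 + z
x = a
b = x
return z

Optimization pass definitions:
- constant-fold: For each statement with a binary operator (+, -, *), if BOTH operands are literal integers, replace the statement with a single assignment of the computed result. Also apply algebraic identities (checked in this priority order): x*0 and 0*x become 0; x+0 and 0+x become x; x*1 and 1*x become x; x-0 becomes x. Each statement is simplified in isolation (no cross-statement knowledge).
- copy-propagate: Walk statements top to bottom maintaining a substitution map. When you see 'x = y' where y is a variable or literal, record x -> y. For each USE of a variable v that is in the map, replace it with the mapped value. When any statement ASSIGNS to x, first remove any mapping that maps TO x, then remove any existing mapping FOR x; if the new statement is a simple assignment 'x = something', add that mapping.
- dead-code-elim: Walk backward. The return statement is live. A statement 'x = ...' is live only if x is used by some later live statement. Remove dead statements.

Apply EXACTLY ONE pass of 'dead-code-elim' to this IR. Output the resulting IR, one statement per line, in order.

Applying dead-code-elim statement-by-statement:
  [5] return z  -> KEEP (return); live=['z']
  [4] b = x  -> DEAD (b not live)
  [3] x = a  -> DEAD (x not live)
  [2] a = 8 + z  -> DEAD (a not live)
  [1] z = 1  -> KEEP; live=[]
Result (2 stmts):
  z = 1
  return z

Answer: z = 1
return z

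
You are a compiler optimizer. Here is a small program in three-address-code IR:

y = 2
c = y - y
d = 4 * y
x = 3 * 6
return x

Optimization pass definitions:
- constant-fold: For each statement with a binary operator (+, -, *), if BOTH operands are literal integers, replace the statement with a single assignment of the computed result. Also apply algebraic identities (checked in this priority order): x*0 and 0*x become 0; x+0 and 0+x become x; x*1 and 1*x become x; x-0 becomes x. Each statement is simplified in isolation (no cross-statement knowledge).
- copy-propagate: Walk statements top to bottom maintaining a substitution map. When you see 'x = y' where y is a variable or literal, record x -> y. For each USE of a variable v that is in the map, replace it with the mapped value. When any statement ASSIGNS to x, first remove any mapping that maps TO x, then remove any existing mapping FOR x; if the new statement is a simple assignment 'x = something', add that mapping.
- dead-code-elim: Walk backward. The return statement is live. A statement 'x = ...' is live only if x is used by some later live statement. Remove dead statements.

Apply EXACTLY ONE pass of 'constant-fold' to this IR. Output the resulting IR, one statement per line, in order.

Applying constant-fold statement-by-statement:
  [1] y = 2  (unchanged)
  [2] c = y - y  (unchanged)
  [3] d = 4 * y  (unchanged)
  [4] x = 3 * 6  -> x = 18
  [5] return x  (unchanged)
Result (5 stmts):
  y = 2
  c = y - y
  d = 4 * y
  x = 18
  return x

Answer: y = 2
c = y - y
d = 4 * y
x = 18
return x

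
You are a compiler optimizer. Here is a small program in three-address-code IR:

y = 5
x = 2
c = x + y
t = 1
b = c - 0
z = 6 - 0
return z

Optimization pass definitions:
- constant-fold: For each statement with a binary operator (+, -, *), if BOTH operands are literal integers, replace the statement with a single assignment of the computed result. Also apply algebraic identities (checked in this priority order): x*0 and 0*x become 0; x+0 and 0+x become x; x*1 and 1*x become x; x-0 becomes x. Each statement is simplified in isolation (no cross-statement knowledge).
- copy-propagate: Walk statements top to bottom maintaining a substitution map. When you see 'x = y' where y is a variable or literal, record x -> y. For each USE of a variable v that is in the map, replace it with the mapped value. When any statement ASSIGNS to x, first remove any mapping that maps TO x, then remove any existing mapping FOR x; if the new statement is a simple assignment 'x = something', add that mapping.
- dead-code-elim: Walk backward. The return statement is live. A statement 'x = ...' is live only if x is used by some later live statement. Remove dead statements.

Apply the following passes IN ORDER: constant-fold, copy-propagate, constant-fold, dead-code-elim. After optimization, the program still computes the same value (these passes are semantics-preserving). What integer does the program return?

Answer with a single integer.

Answer: 6

Derivation:
Initial IR:
  y = 5
  x = 2
  c = x + y
  t = 1
  b = c - 0
  z = 6 - 0
  return z
After constant-fold (7 stmts):
  y = 5
  x = 2
  c = x + y
  t = 1
  b = c
  z = 6
  return z
After copy-propagate (7 stmts):
  y = 5
  x = 2
  c = 2 + 5
  t = 1
  b = c
  z = 6
  return 6
After constant-fold (7 stmts):
  y = 5
  x = 2
  c = 7
  t = 1
  b = c
  z = 6
  return 6
After dead-code-elim (1 stmts):
  return 6
Evaluate:
  y = 5  =>  y = 5
  x = 2  =>  x = 2
  c = x + y  =>  c = 7
  t = 1  =>  t = 1
  b = c - 0  =>  b = 7
  z = 6 - 0  =>  z = 6
  return z = 6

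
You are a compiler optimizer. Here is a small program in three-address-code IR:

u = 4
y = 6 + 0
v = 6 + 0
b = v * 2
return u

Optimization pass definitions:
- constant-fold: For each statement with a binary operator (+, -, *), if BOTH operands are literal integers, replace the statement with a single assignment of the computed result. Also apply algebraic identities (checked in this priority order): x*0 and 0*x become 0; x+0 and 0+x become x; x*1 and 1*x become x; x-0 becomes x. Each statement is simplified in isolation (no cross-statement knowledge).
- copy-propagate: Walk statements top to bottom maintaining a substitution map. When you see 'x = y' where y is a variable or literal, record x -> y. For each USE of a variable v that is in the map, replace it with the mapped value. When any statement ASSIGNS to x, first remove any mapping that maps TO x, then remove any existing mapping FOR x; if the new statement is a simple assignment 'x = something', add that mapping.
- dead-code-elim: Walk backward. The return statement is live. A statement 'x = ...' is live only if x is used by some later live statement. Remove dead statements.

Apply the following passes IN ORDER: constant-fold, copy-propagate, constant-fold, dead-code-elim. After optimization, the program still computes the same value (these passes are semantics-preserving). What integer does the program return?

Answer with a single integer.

Initial IR:
  u = 4
  y = 6 + 0
  v = 6 + 0
  b = v * 2
  return u
After constant-fold (5 stmts):
  u = 4
  y = 6
  v = 6
  b = v * 2
  return u
After copy-propagate (5 stmts):
  u = 4
  y = 6
  v = 6
  b = 6 * 2
  return 4
After constant-fold (5 stmts):
  u = 4
  y = 6
  v = 6
  b = 12
  return 4
After dead-code-elim (1 stmts):
  return 4
Evaluate:
  u = 4  =>  u = 4
  y = 6 + 0  =>  y = 6
  v = 6 + 0  =>  v = 6
  b = v * 2  =>  b = 12
  return u = 4

Answer: 4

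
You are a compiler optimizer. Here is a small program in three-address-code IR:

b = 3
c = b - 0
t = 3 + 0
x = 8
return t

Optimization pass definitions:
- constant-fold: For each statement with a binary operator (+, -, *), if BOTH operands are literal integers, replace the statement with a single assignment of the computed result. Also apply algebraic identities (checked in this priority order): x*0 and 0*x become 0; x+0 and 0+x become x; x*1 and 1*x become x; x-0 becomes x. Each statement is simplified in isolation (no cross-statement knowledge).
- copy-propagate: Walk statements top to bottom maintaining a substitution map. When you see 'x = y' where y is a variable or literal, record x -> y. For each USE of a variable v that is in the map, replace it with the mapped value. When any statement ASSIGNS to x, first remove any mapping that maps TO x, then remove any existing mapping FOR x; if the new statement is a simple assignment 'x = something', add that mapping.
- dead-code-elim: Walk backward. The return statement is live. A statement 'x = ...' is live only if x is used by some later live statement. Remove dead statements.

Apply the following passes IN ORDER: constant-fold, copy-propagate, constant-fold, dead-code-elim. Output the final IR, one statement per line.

Answer: return 3

Derivation:
Initial IR:
  b = 3
  c = b - 0
  t = 3 + 0
  x = 8
  return t
After constant-fold (5 stmts):
  b = 3
  c = b
  t = 3
  x = 8
  return t
After copy-propagate (5 stmts):
  b = 3
  c = 3
  t = 3
  x = 8
  return 3
After constant-fold (5 stmts):
  b = 3
  c = 3
  t = 3
  x = 8
  return 3
After dead-code-elim (1 stmts):
  return 3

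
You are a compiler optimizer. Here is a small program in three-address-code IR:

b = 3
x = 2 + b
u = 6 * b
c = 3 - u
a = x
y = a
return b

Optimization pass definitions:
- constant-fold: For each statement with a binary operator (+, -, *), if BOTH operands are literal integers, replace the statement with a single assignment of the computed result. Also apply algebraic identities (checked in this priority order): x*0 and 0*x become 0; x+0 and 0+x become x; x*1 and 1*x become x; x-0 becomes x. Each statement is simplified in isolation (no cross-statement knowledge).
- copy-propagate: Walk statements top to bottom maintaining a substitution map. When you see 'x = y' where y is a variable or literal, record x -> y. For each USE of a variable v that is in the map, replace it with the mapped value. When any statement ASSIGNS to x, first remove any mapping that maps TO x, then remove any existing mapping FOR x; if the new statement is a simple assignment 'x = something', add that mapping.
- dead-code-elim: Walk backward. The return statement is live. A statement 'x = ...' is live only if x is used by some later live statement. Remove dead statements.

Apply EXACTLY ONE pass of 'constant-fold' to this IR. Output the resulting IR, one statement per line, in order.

Applying constant-fold statement-by-statement:
  [1] b = 3  (unchanged)
  [2] x = 2 + b  (unchanged)
  [3] u = 6 * b  (unchanged)
  [4] c = 3 - u  (unchanged)
  [5] a = x  (unchanged)
  [6] y = a  (unchanged)
  [7] return b  (unchanged)
Result (7 stmts):
  b = 3
  x = 2 + b
  u = 6 * b
  c = 3 - u
  a = x
  y = a
  return b

Answer: b = 3
x = 2 + b
u = 6 * b
c = 3 - u
a = x
y = a
return b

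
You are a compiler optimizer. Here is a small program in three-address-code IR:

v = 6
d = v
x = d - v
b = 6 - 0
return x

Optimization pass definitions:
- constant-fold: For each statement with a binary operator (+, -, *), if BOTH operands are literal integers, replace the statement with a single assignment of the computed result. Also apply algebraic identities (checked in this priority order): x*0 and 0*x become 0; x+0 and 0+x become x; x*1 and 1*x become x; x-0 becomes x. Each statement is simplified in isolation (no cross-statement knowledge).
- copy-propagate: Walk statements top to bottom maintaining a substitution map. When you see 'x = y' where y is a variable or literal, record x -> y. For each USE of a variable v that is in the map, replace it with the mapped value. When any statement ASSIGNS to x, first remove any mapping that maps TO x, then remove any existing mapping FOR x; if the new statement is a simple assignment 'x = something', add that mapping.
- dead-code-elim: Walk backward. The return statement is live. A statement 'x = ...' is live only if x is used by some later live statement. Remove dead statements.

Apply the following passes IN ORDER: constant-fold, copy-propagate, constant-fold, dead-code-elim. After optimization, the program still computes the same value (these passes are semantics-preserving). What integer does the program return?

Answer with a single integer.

Answer: 0

Derivation:
Initial IR:
  v = 6
  d = v
  x = d - v
  b = 6 - 0
  return x
After constant-fold (5 stmts):
  v = 6
  d = v
  x = d - v
  b = 6
  return x
After copy-propagate (5 stmts):
  v = 6
  d = 6
  x = 6 - 6
  b = 6
  return x
After constant-fold (5 stmts):
  v = 6
  d = 6
  x = 0
  b = 6
  return x
After dead-code-elim (2 stmts):
  x = 0
  return x
Evaluate:
  v = 6  =>  v = 6
  d = v  =>  d = 6
  x = d - v  =>  x = 0
  b = 6 - 0  =>  b = 6
  return x = 0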